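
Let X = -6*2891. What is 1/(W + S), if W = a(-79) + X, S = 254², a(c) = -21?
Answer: 1/47149 ≈ 2.1209e-5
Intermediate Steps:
X = -17346
S = 64516
W = -17367 (W = -21 - 17346 = -17367)
1/(W + S) = 1/(-17367 + 64516) = 1/47149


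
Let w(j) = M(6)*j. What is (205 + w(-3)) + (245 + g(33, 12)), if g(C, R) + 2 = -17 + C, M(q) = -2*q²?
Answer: 680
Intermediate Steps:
g(C, R) = -19 + C (g(C, R) = -2 + (-17 + C) = -19 + C)
w(j) = -72*j (w(j) = (-2*6²)*j = (-2*36)*j = -72*j)
(205 + w(-3)) + (245 + g(33, 12)) = (205 - 72*(-3)) + (245 + (-19 + 33)) = (205 + 216) + (245 + 14) = 421 + 259 = 680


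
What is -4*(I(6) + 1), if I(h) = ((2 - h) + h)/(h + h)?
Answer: -14/3 ≈ -4.6667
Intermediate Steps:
I(h) = 1/h (I(h) = 2/((2*h)) = 2*(1/(2*h)) = 1/h)
-4*(I(6) + 1) = -4*(1/6 + 1) = -4*(⅙ + 1) = -4*7/6 = -14/3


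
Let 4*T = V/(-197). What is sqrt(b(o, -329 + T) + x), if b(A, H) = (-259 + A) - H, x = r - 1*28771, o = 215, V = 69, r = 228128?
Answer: sqrt(30991639105)/394 ≈ 446.81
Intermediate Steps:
T = -69/788 (T = (69/(-197))/4 = (69*(-1/197))/4 = (1/4)*(-69/197) = -69/788 ≈ -0.087563)
x = 199357 (x = 228128 - 1*28771 = 228128 - 28771 = 199357)
b(A, H) = -259 + A - H
sqrt(b(o, -329 + T) + x) = sqrt((-259 + 215 - (-329 - 69/788)) + 199357) = sqrt((-259 + 215 - 1*(-259321/788)) + 199357) = sqrt((-259 + 215 + 259321/788) + 199357) = sqrt(224649/788 + 199357) = sqrt(157317965/788) = sqrt(30991639105)/394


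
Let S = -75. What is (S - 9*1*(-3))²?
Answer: 2304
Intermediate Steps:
(S - 9*1*(-3))² = (-75 - 9*1*(-3))² = (-75 - 9*(-3))² = (-75 + 27)² = (-48)² = 2304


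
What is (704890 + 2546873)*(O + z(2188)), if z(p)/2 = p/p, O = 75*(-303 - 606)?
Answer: -221682438999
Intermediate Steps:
O = -68175 (O = 75*(-909) = -68175)
z(p) = 2 (z(p) = 2*(p/p) = 2*1 = 2)
(704890 + 2546873)*(O + z(2188)) = (704890 + 2546873)*(-68175 + 2) = 3251763*(-68173) = -221682438999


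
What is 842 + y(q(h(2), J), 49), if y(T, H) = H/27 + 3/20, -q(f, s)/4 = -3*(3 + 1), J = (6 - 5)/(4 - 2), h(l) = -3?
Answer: 455741/540 ≈ 843.96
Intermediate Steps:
J = ½ (J = 1/2 = 1*(½) = ½ ≈ 0.50000)
q(f, s) = 48 (q(f, s) = -(-12)*(3 + 1) = -(-12)*4 = -4*(-12) = 48)
y(T, H) = 3/20 + H/27 (y(T, H) = H*(1/27) + 3*(1/20) = H/27 + 3/20 = 3/20 + H/27)
842 + y(q(h(2), J), 49) = 842 + (3/20 + (1/27)*49) = 842 + (3/20 + 49/27) = 842 + 1061/540 = 455741/540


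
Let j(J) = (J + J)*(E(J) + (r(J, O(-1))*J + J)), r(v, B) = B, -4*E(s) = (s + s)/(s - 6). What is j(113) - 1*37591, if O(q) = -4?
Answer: -12232704/107 ≈ -1.1432e+5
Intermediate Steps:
E(s) = -s/(2*(-6 + s)) (E(s) = -(s + s)/(4*(s - 6)) = -2*s/(4*(-6 + s)) = -s/(2*(-6 + s)))
j(J) = 2*J*(-3*J - J/(-12 + 2*J)) (j(J) = (J + J)*(-J/(-12 + 2*J) + (-4*J + J)) = (2*J)*(-J/(-12 + 2*J) - 3*J) = (2*J)*(-3*J - J/(-12 + 2*J)) = 2*J*(-3*J - J/(-12 + 2*J)))
j(113) - 1*37591 = 113**2*(35 - 6*113)/(-6 + 113) - 1*37591 = 12769*(35 - 678)/107 - 37591 = 12769*(1/107)*(-643) - 37591 = -8210467/107 - 37591 = -12232704/107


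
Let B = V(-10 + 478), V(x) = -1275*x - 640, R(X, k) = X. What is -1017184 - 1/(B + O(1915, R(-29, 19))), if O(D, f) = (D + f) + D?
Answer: -603738374175/593539 ≈ -1.0172e+6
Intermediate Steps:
O(D, f) = f + 2*D
V(x) = -640 - 1275*x
B = -597340 (B = -640 - 1275*(-10 + 478) = -640 - 1275*468 = -640 - 596700 = -597340)
-1017184 - 1/(B + O(1915, R(-29, 19))) = -1017184 - 1/(-597340 + (-29 + 2*1915)) = -1017184 - 1/(-597340 + (-29 + 3830)) = -1017184 - 1/(-597340 + 3801) = -1017184 - 1/(-593539) = -1017184 - 1*(-1/593539) = -1017184 + 1/593539 = -603738374175/593539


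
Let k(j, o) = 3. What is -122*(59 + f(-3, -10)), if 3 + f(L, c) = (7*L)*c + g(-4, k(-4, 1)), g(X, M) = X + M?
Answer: -32330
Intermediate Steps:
g(X, M) = M + X
f(L, c) = -4 + 7*L*c (f(L, c) = -3 + ((7*L)*c + (3 - 4)) = -3 + (7*L*c - 1) = -3 + (-1 + 7*L*c) = -4 + 7*L*c)
-122*(59 + f(-3, -10)) = -122*(59 + (-4 + 7*(-3)*(-10))) = -122*(59 + (-4 + 210)) = -122*(59 + 206) = -122*265 = -32330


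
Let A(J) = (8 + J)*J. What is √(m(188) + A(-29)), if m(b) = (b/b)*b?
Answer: √797 ≈ 28.231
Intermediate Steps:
m(b) = b (m(b) = 1*b = b)
A(J) = J*(8 + J)
√(m(188) + A(-29)) = √(188 - 29*(8 - 29)) = √(188 - 29*(-21)) = √(188 + 609) = √797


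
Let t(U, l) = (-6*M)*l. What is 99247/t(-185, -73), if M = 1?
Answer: 99247/438 ≈ 226.59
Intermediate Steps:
t(U, l) = -6*l (t(U, l) = (-6*1)*l = -6*l)
99247/t(-185, -73) = 99247/((-6*(-73))) = 99247/438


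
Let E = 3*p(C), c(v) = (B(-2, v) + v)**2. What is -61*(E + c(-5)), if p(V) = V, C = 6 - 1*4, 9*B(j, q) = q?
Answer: -182146/81 ≈ -2248.7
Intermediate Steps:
B(j, q) = q/9
C = 2 (C = 6 - 4 = 2)
c(v) = 100*v**2/81 (c(v) = (v/9 + v)**2 = (10*v/9)**2 = 100*v**2/81)
E = 6 (E = 3*2 = 6)
-61*(E + c(-5)) = -61*(6 + (100/81)*(-5)**2) = -61*(6 + (100/81)*25) = -61*(6 + 2500/81) = -61*2986/81 = -182146/81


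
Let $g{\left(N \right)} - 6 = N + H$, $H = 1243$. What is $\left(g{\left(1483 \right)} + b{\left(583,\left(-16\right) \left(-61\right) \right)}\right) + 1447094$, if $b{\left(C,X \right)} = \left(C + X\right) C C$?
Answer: $531336777$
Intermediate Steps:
$b{\left(C,X \right)} = C^{2} \left(C + X\right)$ ($b{\left(C,X \right)} = C \left(C + X\right) C = C^{2} \left(C + X\right)$)
$g{\left(N \right)} = 1249 + N$ ($g{\left(N \right)} = 6 + \left(N + 1243\right) = 6 + \left(1243 + N\right) = 1249 + N$)
$\left(g{\left(1483 \right)} + b{\left(583,\left(-16\right) \left(-61\right) \right)}\right) + 1447094 = \left(\left(1249 + 1483\right) + 583^{2} \left(583 - -976\right)\right) + 1447094 = \left(2732 + 339889 \left(583 + 976\right)\right) + 1447094 = \left(2732 + 339889 \cdot 1559\right) + 1447094 = \left(2732 + 529886951\right) + 1447094 = 529889683 + 1447094 = 531336777$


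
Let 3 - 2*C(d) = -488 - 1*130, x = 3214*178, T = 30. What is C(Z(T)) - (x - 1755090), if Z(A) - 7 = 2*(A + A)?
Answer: 2366617/2 ≈ 1.1833e+6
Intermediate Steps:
Z(A) = 7 + 4*A (Z(A) = 7 + 2*(A + A) = 7 + 2*(2*A) = 7 + 4*A)
x = 572092
C(d) = 621/2 (C(d) = 3/2 - (-488 - 1*130)/2 = 3/2 - (-488 - 130)/2 = 3/2 - 1/2*(-618) = 3/2 + 309 = 621/2)
C(Z(T)) - (x - 1755090) = 621/2 - (572092 - 1755090) = 621/2 - 1*(-1182998) = 621/2 + 1182998 = 2366617/2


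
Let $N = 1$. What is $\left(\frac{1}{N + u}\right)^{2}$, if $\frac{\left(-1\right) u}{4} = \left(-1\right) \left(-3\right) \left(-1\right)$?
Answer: $\frac{1}{169} \approx 0.0059172$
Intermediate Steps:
$u = 12$ ($u = - 4 \left(-1\right) \left(-3\right) \left(-1\right) = - 4 \cdot 3 \left(-1\right) = \left(-4\right) \left(-3\right) = 12$)
$\left(\frac{1}{N + u}\right)^{2} = \left(\frac{1}{1 + 12}\right)^{2} = \left(\frac{1}{13}\right)^{2} = \frac{1}{169}$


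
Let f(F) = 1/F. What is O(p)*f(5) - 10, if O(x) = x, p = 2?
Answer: -48/5 ≈ -9.6000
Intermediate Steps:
O(p)*f(5) - 10 = 2/5 - 10 = 2*(⅕) - 10 = ⅖ - 10 = -48/5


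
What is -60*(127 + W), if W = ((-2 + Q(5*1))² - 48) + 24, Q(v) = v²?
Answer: -37920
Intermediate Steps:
W = 505 (W = ((-2 + (5*1)²)² - 48) + 24 = ((-2 + 5²)² - 48) + 24 = ((-2 + 25)² - 48) + 24 = (23² - 48) + 24 = (529 - 48) + 24 = 481 + 24 = 505)
-60*(127 + W) = -60*(127 + 505) = -60*632 = -37920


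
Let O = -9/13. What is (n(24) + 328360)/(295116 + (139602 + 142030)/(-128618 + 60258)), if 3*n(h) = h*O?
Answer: 4559406920/4097812901 ≈ 1.1126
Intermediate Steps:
O = -9/13 (O = -9*1/13 = -9/13 ≈ -0.69231)
n(h) = -3*h/13 (n(h) = (h*(-9/13))/3 = (-9*h/13)/3 = -3*h/13)
(n(24) + 328360)/(295116 + (139602 + 142030)/(-128618 + 60258)) = (-3/13*24 + 328360)/(295116 + (139602 + 142030)/(-128618 + 60258)) = (-72/13 + 328360)/(295116 + 281632/(-68360)) = 4268608/(13*(295116 + 281632*(-1/68360))) = 4268608/(13*(295116 - 35204/8545)) = 4268608/(13*(2521731016/8545)) = (4268608/13)*(8545/2521731016) = 4559406920/4097812901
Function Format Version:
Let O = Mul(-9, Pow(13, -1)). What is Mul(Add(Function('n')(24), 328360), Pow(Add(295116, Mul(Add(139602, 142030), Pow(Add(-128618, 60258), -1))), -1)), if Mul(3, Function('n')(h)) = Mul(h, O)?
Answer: Rational(4559406920, 4097812901) ≈ 1.1126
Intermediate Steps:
O = Rational(-9, 13) (O = Mul(-9, Rational(1, 13)) = Rational(-9, 13) ≈ -0.69231)
Function('n')(h) = Mul(Rational(-3, 13), h) (Function('n')(h) = Mul(Rational(1, 3), Mul(h, Rational(-9, 13))) = Mul(Rational(1, 3), Mul(Rational(-9, 13), h)) = Mul(Rational(-3, 13), h))
Mul(Add(Function('n')(24), 328360), Pow(Add(295116, Mul(Add(139602, 142030), Pow(Add(-128618, 60258), -1))), -1)) = Mul(Add(Mul(Rational(-3, 13), 24), 328360), Pow(Add(295116, Mul(Add(139602, 142030), Pow(Add(-128618, 60258), -1))), -1)) = Mul(Add(Rational(-72, 13), 328360), Pow(Add(295116, Mul(281632, Pow(-68360, -1))), -1)) = Mul(Rational(4268608, 13), Pow(Add(295116, Mul(281632, Rational(-1, 68360))), -1)) = Mul(Rational(4268608, 13), Pow(Add(295116, Rational(-35204, 8545)), -1)) = Mul(Rational(4268608, 13), Pow(Rational(2521731016, 8545), -1)) = Mul(Rational(4268608, 13), Rational(8545, 2521731016)) = Rational(4559406920, 4097812901)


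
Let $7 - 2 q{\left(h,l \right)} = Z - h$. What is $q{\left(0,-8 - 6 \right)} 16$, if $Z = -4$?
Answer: $88$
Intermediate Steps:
$q{\left(h,l \right)} = \frac{11}{2} + \frac{h}{2}$ ($q{\left(h,l \right)} = \frac{7}{2} - \frac{-4 - h}{2} = \frac{7}{2} + \left(2 + \frac{h}{2}\right) = \frac{11}{2} + \frac{h}{2}$)
$q{\left(0,-8 - 6 \right)} 16 = \left(\frac{11}{2} + \frac{1}{2} \cdot 0\right) 16 = \left(\frac{11}{2} + 0\right) 16 = \frac{11}{2} \cdot 16 = 88$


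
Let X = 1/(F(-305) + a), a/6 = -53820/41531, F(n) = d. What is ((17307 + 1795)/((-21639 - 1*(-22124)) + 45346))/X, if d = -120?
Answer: -33789145760/634469087 ≈ -53.256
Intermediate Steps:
F(n) = -120
a = -322920/41531 (a = 6*(-53820/41531) = -322920/41531 ≈ -7.7754)
X = -41531/5306640 (X = 1/(-120 - 322920/41531) = 1/(-5306640/41531) = -41531/5306640 ≈ -0.0078262)
((17307 + 1795)/((-21639 - 1*(-22124)) + 45346))/X = ((17307 + 1795)/((-21639 - 1*(-22124)) + 45346))/(-41531/5306640) = (19102/((-21639 + 22124) + 45346))*(-5306640/41531) = (19102/(485 + 45346))*(-5306640/41531) = (19102/45831)*(-5306640/41531) = -33789145760/634469087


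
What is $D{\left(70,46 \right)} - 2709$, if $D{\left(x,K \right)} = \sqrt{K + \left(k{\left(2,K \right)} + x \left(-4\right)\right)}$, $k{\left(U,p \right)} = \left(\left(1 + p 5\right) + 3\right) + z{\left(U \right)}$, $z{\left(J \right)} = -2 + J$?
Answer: $-2709$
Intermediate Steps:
$k{\left(U,p \right)} = 2 + U + 5 p$ ($k{\left(U,p \right)} = \left(\left(1 + p 5\right) + 3\right) + \left(-2 + U\right) = \left(\left(1 + 5 p\right) + 3\right) + \left(-2 + U\right) = \left(4 + 5 p\right) + \left(-2 + U\right) = 2 + U + 5 p$)
$D{\left(x,K \right)} = \sqrt{4 - 4 x + 6 K}$ ($D{\left(x,K \right)} = \sqrt{K + \left(\left(2 + 2 + 5 K\right) + x \left(-4\right)\right)} = \sqrt{K - \left(-4 - 5 K + 4 x\right)} = \sqrt{K + \left(4 - 4 x + 5 K\right)} = \sqrt{4 - 4 x + 6 K}$)
$D{\left(70,46 \right)} - 2709 = \sqrt{4 - 280 + 6 \cdot 46} - 2709 = \sqrt{4 - 280 + 276} - 2709 = \sqrt{0} - 2709 = 0 - 2709 = -2709$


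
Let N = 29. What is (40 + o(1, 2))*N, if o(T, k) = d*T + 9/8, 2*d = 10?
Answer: 10701/8 ≈ 1337.6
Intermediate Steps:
d = 5 (d = (½)*10 = 5)
o(T, k) = 9/8 + 5*T (o(T, k) = 5*T + 9/8 = 9/8 + 5*T)
(40 + o(1, 2))*N = (40 + (9/8 + 5*1))*29 = (40 + (9/8 + 5))*29 = (40 + 49/8)*29 = (369/8)*29 = 10701/8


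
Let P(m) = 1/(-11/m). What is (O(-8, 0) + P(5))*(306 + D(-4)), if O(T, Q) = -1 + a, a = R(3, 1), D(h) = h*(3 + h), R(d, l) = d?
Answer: 5270/11 ≈ 479.09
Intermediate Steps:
a = 3
O(T, Q) = 2 (O(T, Q) = -1 + 3 = 2)
P(m) = -m/11
(O(-8, 0) + P(5))*(306 + D(-4)) = (2 - 1/11*5)*(306 - 4*(3 - 4)) = (2 - 5/11)*(306 - 4*(-1)) = 17*(306 + 4)/11 = (17/11)*310 = 5270/11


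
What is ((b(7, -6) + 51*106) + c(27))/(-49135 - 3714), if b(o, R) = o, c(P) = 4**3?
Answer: -5477/52849 ≈ -0.10363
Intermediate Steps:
c(P) = 64
((b(7, -6) + 51*106) + c(27))/(-49135 - 3714) = ((7 + 51*106) + 64)/(-49135 - 3714) = ((7 + 5406) + 64)/(-52849) = (5413 + 64)*(-1/52849) = 5477*(-1/52849) = -5477/52849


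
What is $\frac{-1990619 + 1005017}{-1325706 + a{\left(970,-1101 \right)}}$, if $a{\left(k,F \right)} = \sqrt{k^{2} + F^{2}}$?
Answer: $\frac{1306618485012}{1757494245335} + \frac{985602 \sqrt{2153101}}{1757494245335} \approx 0.74428$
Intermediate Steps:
$a{\left(k,F \right)} = \sqrt{F^{2} + k^{2}}$
$\frac{-1990619 + 1005017}{-1325706 + a{\left(970,-1101 \right)}} = \frac{-1990619 + 1005017}{-1325706 + \sqrt{\left(-1101\right)^{2} + 970^{2}}} = - \frac{985602}{-1325706 + \sqrt{1212201 + 940900}} = - \frac{985602}{-1325706 + \sqrt{2153101}}$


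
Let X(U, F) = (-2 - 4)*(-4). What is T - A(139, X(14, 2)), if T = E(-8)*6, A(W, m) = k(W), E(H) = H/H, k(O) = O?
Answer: -133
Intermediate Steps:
E(H) = 1
X(U, F) = 24 (X(U, F) = -6*(-4) = 24)
A(W, m) = W
T = 6 (T = 1*6 = 6)
T - A(139, X(14, 2)) = 6 - 1*139 = 6 - 139 = -133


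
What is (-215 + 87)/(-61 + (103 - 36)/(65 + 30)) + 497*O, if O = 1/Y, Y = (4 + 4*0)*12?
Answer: 107203/8592 ≈ 12.477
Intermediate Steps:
Y = 48 (Y = (4 + 0)*12 = 4*12 = 48)
O = 1/48 ≈ 0.020833
(-215 + 87)/(-61 + (103 - 36)/(65 + 30)) + 497*O = (-215 + 87)/(-61 + (103 - 36)/(65 + 30)) + 497*(1/48) = -128/(-61 + 67/95) + 497/48 = -128/(-5728/95) + 497/48 = -128*(-95/5728) + 497/48 = 380/179 + 497/48 = 107203/8592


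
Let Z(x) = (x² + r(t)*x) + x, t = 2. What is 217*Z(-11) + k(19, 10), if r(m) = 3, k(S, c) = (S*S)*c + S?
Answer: 20338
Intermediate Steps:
k(S, c) = S + c*S² (k(S, c) = S²*c + S = c*S² + S = S + c*S²)
Z(x) = x² + 4*x (Z(x) = (x² + 3*x) + x = x² + 4*x)
217*Z(-11) + k(19, 10) = 217*(-11*(4 - 11)) + 19*(1 + 19*10) = 217*(-11*(-7)) + 19*(1 + 190) = 217*77 + 19*191 = 16709 + 3629 = 20338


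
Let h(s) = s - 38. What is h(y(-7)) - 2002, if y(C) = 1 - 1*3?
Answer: -2042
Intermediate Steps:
y(C) = -2 (y(C) = 1 - 3 = -2)
h(s) = -38 + s
h(y(-7)) - 2002 = (-38 - 2) - 2002 = -40 - 2002 = -2042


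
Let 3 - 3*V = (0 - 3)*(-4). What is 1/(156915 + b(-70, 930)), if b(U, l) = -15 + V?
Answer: 1/156897 ≈ 6.3736e-6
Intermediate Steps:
V = -3 (V = 1 - (0 - 3)*(-4)/3 = 1 - (-1)*(-4) = 1 - ⅓*12 = 1 - 4 = -3)
b(U, l) = -18 (b(U, l) = -15 - 3 = -18)
1/(156915 + b(-70, 930)) = 1/(156915 - 18) = 1/156897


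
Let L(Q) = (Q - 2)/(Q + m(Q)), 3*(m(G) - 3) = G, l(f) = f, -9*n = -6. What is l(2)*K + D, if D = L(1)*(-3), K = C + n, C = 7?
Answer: 625/39 ≈ 16.026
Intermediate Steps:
n = 2/3 (n = -1/9*(-6) = 2/3 ≈ 0.66667)
m(G) = 3 + G/3
L(Q) = (-2 + Q)/(3 + 4*Q/3) (L(Q) = (Q - 2)/(Q + (3 + Q/3)) = (-2 + Q)/(3 + 4*Q/3))
K = 23/3 (K = 7 + 2/3 = 23/3 ≈ 7.6667)
D = 9/13 (D = (3*(-2 + 1)/(9 + 4*1))*(-3) = (3*(-1)/(9 + 4))*(-3) = (3*(-1)/13)*(-3) = (3*(1/13)*(-1))*(-3) = -3/13*(-3) = 9/13 ≈ 0.69231)
l(2)*K + D = 2*(23/3) + 9/13 = 46/3 + 9/13 = 625/39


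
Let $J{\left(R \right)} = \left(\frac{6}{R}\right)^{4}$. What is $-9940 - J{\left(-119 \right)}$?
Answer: $- \frac{1993307176036}{200533921} \approx -9940.0$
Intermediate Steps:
$J{\left(R \right)} = \frac{1296}{R^{4}}$
$-9940 - J{\left(-119 \right)} = -9940 - \frac{1296}{200533921} = - \frac{1993307176036}{200533921}$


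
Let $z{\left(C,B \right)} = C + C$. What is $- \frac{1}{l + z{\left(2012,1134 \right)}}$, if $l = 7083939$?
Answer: $- \frac{1}{7087963} \approx -1.4108 \cdot 10^{-7}$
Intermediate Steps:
$z{\left(C,B \right)} = 2 C$
$- \frac{1}{l + z{\left(2012,1134 \right)}} = - \frac{1}{7083939 + 2 \cdot 2012} = - \frac{1}{7083939 + 4024} = - \frac{1}{7087963}$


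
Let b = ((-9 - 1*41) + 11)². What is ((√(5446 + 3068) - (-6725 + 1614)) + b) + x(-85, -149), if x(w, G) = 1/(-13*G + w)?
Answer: 12282465/1852 + 3*√946 ≈ 6724.3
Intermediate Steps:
x(w, G) = 1/(w - 13*G)
b = 1521 (b = ((-9 - 41) + 11)² = (-50 + 11)² = (-39)² = 1521)
((√(5446 + 3068) - (-6725 + 1614)) + b) + x(-85, -149) = ((√(5446 + 3068) - (-6725 + 1614)) + 1521) + 1/(-85 - 13*(-149)) = ((√8514 - 1*(-5111)) + 1521) + 1/(-85 + 1937) = ((3*√946 + 5111) + 1521) + 1/1852 = ((5111 + 3*√946) + 1521) + 1/1852 = (6632 + 3*√946) + 1/1852 = 12282465/1852 + 3*√946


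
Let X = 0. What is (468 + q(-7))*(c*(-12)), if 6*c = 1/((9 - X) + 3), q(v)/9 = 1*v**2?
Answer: -303/2 ≈ -151.50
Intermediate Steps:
q(v) = 9*v**2 (q(v) = 9*(1*v**2) = 9*v**2)
c = 1/72 (c = 1/(6*((9 - 1*0) + 3)) = 1/(6*((9 + 0) + 3)) = 1/(6*(9 + 3)) = (1/6)/12 = (1/6)*(1/12) = 1/72 ≈ 0.013889)
(468 + q(-7))*(c*(-12)) = (468 + 9*(-7)**2)*((1/72)*(-12)) = (468 + 9*49)*(-1/6) = (468 + 441)*(-1/6) = 909*(-1/6) = -303/2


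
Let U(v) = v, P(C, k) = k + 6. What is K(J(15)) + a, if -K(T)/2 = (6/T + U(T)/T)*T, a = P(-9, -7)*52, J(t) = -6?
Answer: -52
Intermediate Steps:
P(C, k) = 6 + k
a = -52 (a = (6 - 7)*52 = -1*52 = -52)
K(T) = -2*T*(1 + 6/T) (K(T) = -2*(6/T + T/T)*T = -2*(6/T + 1)*T = -2*(1 + 6/T)*T = -2*T*(1 + 6/T))
K(J(15)) + a = (-12 - 2*(-6)) - 52 = (-12 + 12) - 52 = 0 - 52 = -52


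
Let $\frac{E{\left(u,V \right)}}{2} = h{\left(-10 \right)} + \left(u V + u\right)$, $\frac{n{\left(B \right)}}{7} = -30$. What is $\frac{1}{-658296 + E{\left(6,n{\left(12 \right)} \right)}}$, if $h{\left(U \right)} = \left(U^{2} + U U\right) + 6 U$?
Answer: $- \frac{1}{660524} \approx -1.5139 \cdot 10^{-6}$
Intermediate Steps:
$n{\left(B \right)} = -210$ ($n{\left(B \right)} = 7 \left(-30\right) = -210$)
$h{\left(U \right)} = 2 U^{2} + 6 U$ ($h{\left(U \right)} = \left(U^{2} + U^{2}\right) + 6 U = 2 U^{2} + 6 U$)
$E{\left(u,V \right)} = 280 + 2 u + 2 V u$ ($E{\left(u,V \right)} = 2 \left(2 \left(-10\right) \left(3 - 10\right) + \left(u V + u\right)\right) = 2 \left(2 \left(-10\right) \left(-7\right) + \left(V u + u\right)\right) = 2 \left(140 + \left(u + V u\right)\right) = 2 \left(140 + u + V u\right) = 280 + 2 u + 2 V u$)
$\frac{1}{-658296 + E{\left(6,n{\left(12 \right)} \right)}} = \frac{1}{-658296 + \left(280 + 2 \cdot 6 + 2 \left(-210\right) 6\right)} = \frac{1}{-658296 + \left(280 + 12 - 2520\right)} = \frac{1}{-658296 - 2228} = \frac{1}{-660524} = - \frac{1}{660524}$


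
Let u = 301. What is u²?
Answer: 90601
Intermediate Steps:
u² = 301² = 90601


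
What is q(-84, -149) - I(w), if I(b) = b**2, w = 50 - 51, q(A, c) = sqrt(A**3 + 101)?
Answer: -1 + I*sqrt(592603) ≈ -1.0 + 769.81*I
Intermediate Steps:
q(A, c) = sqrt(101 + A**3)
w = -1
q(-84, -149) - I(w) = sqrt(101 + (-84)**3) - 1*(-1)**2 = sqrt(101 - 592704) - 1*1 = sqrt(-592603) - 1 = I*sqrt(592603) - 1 = -1 + I*sqrt(592603)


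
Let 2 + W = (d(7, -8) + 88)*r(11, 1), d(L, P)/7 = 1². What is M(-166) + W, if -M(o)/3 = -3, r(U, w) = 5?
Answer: 482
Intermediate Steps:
d(L, P) = 7 (d(L, P) = 7*1² = 7*1 = 7)
M(o) = 9 (M(o) = -3*(-3) = 9)
W = 473 (W = -2 + (7 + 88)*5 = -2 + 95*5 = -2 + 475 = 473)
M(-166) + W = 9 + 473 = 482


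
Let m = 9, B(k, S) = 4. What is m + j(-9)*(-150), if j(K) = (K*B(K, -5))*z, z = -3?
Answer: -16191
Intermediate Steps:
j(K) = -12*K (j(K) = (K*4)*(-3) = (4*K)*(-3) = -12*K)
m + j(-9)*(-150) = 9 - 12*(-9)*(-150) = 9 + 108*(-150) = 9 - 16200 = -16191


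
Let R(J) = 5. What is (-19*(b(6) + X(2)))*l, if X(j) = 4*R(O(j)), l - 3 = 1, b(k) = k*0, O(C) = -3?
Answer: -1520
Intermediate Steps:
b(k) = 0
l = 4 (l = 3 + 1 = 4)
X(j) = 20 (X(j) = 4*5 = 20)
(-19*(b(6) + X(2)))*l = -19*(0 + 20)*4 = -19*20*4 = -380*4 = -1520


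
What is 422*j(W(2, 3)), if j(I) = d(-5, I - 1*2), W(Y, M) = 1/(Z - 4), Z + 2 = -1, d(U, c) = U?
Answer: -2110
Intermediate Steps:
Z = -3 (Z = -2 - 1 = -3)
W(Y, M) = -⅐ (W(Y, M) = 1/(-3 - 4) = 1/(-7) = -⅐)
j(I) = -5
422*j(W(2, 3)) = 422*(-5) = -2110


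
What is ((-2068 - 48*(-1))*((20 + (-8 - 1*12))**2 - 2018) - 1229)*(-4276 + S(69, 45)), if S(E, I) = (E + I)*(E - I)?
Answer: -6275701740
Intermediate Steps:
((-2068 - 48*(-1))*((20 + (-8 - 1*12))**2 - 2018) - 1229)*(-4276 + S(69, 45)) = ((-2068 - 48*(-1))*((20 + (-8 - 1*12))**2 - 2018) - 1229)*(-4276 + (69**2 - 1*45**2)) = ((-2068 + 48)*((20 + (-8 - 12))**2 - 2018) - 1229)*(-4276 + (4761 - 1*2025)) = (-2020*((20 - 20)**2 - 2018) - 1229)*(-4276 + (4761 - 2025)) = (-2020*(0**2 - 2018) - 1229)*(-4276 + 2736) = (-2020*(0 - 2018) - 1229)*(-1540) = (-2020*(-2018) - 1229)*(-1540) = (4076360 - 1229)*(-1540) = 4075131*(-1540) = -6275701740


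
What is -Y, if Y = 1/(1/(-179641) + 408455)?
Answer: -179641/73375264654 ≈ -2.4483e-6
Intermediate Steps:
Y = 179641/73375264654 (Y = 1/(-1/179641 + 408455) = 1/(73375264654/179641) = 179641/73375264654 ≈ 2.4483e-6)
-Y = -1*179641/73375264654 = -179641/73375264654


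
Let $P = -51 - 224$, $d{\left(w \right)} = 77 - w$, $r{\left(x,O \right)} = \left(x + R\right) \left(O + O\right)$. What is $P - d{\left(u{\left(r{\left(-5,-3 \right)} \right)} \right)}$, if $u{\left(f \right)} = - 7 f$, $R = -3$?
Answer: $-688$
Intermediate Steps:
$r{\left(x,O \right)} = 2 O \left(-3 + x\right)$ ($r{\left(x,O \right)} = \left(x - 3\right) \left(O + O\right) = \left(-3 + x\right) 2 O = 2 O \left(-3 + x\right)$)
$P = -275$ ($P = -51 - 224 = -275$)
$P - d{\left(u{\left(r{\left(-5,-3 \right)} \right)} \right)} = -275 - \left(77 - - 7 \cdot 2 \left(-3\right) \left(-3 - 5\right)\right) = -275 - \left(77 - - 7 \cdot 2 \left(-3\right) \left(-8\right)\right) = -275 - \left(77 - \left(-7\right) 48\right) = -275 - \left(77 - -336\right) = -275 - \left(77 + 336\right) = -275 - 413 = -688$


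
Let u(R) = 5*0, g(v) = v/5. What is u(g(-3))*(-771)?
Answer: 0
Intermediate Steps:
g(v) = v/5 (g(v) = v*(⅕) = v/5)
u(R) = 0
u(g(-3))*(-771) = 0*(-771) = 0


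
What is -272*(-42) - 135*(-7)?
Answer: 12369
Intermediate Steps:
-272*(-42) - 135*(-7) = 11424 + 945 = 12369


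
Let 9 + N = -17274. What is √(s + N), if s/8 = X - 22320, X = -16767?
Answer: I*√329979 ≈ 574.44*I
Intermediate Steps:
N = -17283 (N = -9 - 17274 = -17283)
s = -312696 (s = 8*(-16767 - 22320) = 8*(-39087) = -312696)
√(s + N) = √(-312696 - 17283) = √(-329979) = I*√329979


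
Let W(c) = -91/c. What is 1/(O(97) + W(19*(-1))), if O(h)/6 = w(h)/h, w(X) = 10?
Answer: 1843/9967 ≈ 0.18491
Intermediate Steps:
O(h) = 60/h (O(h) = 6*(10/h) = 60/h)
1/(O(97) + W(19*(-1))) = 1/(60/97 - 91/(19*(-1))) = 1/(60*(1/97) - 91/(-19)) = 1/(60/97 - 91*(-1/19)) = 1/(60/97 + 91/19) = 1/(9967/1843) = 1843/9967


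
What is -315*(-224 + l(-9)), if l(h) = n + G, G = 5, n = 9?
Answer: 66150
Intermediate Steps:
l(h) = 14 (l(h) = 9 + 5 = 14)
-315*(-224 + l(-9)) = -315*(-224 + 14) = -315*(-210) = 66150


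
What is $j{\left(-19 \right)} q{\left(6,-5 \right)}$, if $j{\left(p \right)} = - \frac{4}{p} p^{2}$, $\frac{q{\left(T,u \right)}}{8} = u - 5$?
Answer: $-6080$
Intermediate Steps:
$q{\left(T,u \right)} = -40 + 8 u$ ($q{\left(T,u \right)} = 8 \left(u - 5\right) = 8 \left(-5 + u\right) = -40 + 8 u$)
$j{\left(p \right)} = - 4 p$
$j{\left(-19 \right)} q{\left(6,-5 \right)} = \left(-4\right) \left(-19\right) \left(-40 + 8 \left(-5\right)\right) = 76 \left(-40 - 40\right) = 76 \left(-80\right) = -6080$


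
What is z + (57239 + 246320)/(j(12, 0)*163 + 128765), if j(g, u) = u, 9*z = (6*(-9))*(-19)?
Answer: 14982769/128765 ≈ 116.36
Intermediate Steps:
z = 114 (z = ((6*(-9))*(-19))/9 = (-54*(-19))/9 = (⅑)*1026 = 114)
z + (57239 + 246320)/(j(12, 0)*163 + 128765) = 114 + (57239 + 246320)/(0*163 + 128765) = 114 + 303559/(0 + 128765) = 114 + 303559/128765 = 14982769/128765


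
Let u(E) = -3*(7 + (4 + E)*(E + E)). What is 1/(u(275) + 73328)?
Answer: -1/387043 ≈ -2.5837e-6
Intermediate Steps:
u(E) = -21 - 6*E*(4 + E) (u(E) = -3*(7 + (4 + E)*(2*E)) = -3*(7 + 2*E*(4 + E)) = -21 - 6*E*(4 + E))
1/(u(275) + 73328) = 1/((-21 - 24*275 - 6*275**2) + 73328) = 1/((-21 - 6600 - 6*75625) + 73328) = 1/((-21 - 6600 - 453750) + 73328) = 1/(-460371 + 73328) = 1/(-387043) = -1/387043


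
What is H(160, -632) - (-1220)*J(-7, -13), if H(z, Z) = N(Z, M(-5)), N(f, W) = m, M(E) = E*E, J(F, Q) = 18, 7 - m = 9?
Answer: 21958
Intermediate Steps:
m = -2 (m = 7 - 1*9 = 7 - 9 = -2)
M(E) = E²
N(f, W) = -2
H(z, Z) = -2
H(160, -632) - (-1220)*J(-7, -13) = -2 - (-1220)*18 = -2 - 1*(-21960) = -2 + 21960 = 21958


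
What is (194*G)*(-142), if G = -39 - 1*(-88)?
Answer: -1349852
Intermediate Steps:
G = 49 (G = -39 + 88 = 49)
(194*G)*(-142) = (194*49)*(-142) = 9506*(-142) = -1349852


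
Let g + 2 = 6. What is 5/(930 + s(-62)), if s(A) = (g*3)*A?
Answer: 5/186 ≈ 0.026882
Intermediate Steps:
g = 4 (g = -2 + 6 = 4)
s(A) = 12*A (s(A) = (4*3)*A = 12*A)
5/(930 + s(-62)) = 5/(930 + 12*(-62)) = 5/(930 - 744) = 5/186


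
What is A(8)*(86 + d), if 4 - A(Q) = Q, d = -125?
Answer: 156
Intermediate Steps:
A(Q) = 4 - Q
A(8)*(86 + d) = (4 - 1*8)*(86 - 125) = (4 - 8)*(-39) = -4*(-39) = 156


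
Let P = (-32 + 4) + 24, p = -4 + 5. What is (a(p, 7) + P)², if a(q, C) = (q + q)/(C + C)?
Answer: 729/49 ≈ 14.878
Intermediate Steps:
p = 1
a(q, C) = q/C (a(q, C) = (2*q)/((2*C)) = (2*q)*(1/(2*C)) = q/C)
P = -4 (P = -28 + 24 = -4)
(a(p, 7) + P)² = (1/7 - 4)² = (1*(⅐) - 4)² = (⅐ - 4)² = (-27/7)² = 729/49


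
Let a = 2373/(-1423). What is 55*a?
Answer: -130515/1423 ≈ -91.718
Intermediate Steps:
a = -2373/1423 (a = 2373*(-1/1423) = -2373/1423 ≈ -1.6676)
55*a = 55*(-2373/1423) = -130515/1423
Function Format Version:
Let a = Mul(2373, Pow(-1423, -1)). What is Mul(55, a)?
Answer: Rational(-130515, 1423) ≈ -91.718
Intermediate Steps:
a = Rational(-2373, 1423) (a = Mul(2373, Rational(-1, 1423)) = Rational(-2373, 1423) ≈ -1.6676)
Mul(55, a) = Mul(55, Rational(-2373, 1423)) = Rational(-130515, 1423)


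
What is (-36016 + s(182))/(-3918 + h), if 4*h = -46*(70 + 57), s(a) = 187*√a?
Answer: 72032/10757 - 374*√182/10757 ≈ 6.2272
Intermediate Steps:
h = -2921/2 (h = (-46*(70 + 57))/4 = (-46*127)/4 = (¼)*(-5842) = -2921/2 ≈ -1460.5)
(-36016 + s(182))/(-3918 + h) = (-36016 + 187*√182)/(-3918 - 2921/2) = (-36016 + 187*√182)/(-10757/2) = (-36016 + 187*√182)*(-2/10757) = 72032/10757 - 374*√182/10757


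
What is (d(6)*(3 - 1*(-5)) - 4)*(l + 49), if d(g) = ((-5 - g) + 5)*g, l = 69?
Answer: -34456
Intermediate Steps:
d(g) = -g² (d(g) = (-g)*g = -g²)
(d(6)*(3 - 1*(-5)) - 4)*(l + 49) = ((-1*6²)*(3 - 1*(-5)) - 4)*(69 + 49) = ((-1*36)*(3 + 5) - 4)*118 = (-36*8 - 4)*118 = (-288 - 4)*118 = -292*118 = -34456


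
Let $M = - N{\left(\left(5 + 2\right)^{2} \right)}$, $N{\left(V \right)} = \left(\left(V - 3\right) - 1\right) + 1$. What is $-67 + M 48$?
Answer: $-2275$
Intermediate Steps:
$N{\left(V \right)} = -3 + V$ ($N{\left(V \right)} = \left(\left(-3 + V\right) - 1\right) + 1 = \left(-4 + V\right) + 1 = -3 + V$)
$M = -46$ ($M = - (-3 + \left(5 + 2\right)^{2}) = - (-3 + 7^{2}) = - (-3 + 49) = \left(-1\right) 46 = -46$)
$-67 + M 48 = -67 - 2208 = -2275$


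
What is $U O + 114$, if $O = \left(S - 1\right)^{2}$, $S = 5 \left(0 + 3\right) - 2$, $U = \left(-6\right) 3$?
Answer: $-2478$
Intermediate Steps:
$U = -18$
$S = 13$ ($S = 5 \cdot 3 - 2 = 15 - 2 = 13$)
$O = 144$ ($O = \left(13 - 1\right)^{2} = 12^{2} = 144$)
$U O + 114 = \left(-18\right) 144 + 114 = -2592 + 114 = -2478$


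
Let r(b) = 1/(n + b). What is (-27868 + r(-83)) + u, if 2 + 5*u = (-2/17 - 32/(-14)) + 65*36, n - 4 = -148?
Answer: -740155411/27013 ≈ -27400.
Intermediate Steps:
n = -144 (n = 4 - 148 = -144)
r(b) = 1/(-144 + b)
u = 55696/119 (u = -2/5 + ((-2/17 - 32/(-14)) + 65*36)/5 = -2/5 + ((-2*1/17 - 32*(-1/14)) + 2340)/5 = -2/5 + ((-2/17 + 16/7) + 2340)/5 = -2/5 + (258/119 + 2340)/5 = -2/5 + (1/5)*(278718/119) = -2/5 + 278718/595 = 55696/119 ≈ 468.03)
(-27868 + r(-83)) + u = (-27868 + 1/(-144 - 83)) + 55696/119 = (-27868 + 1/(-227)) + 55696/119 = (-27868 - 1/227) + 55696/119 = -6326037/227 + 55696/119 = -740155411/27013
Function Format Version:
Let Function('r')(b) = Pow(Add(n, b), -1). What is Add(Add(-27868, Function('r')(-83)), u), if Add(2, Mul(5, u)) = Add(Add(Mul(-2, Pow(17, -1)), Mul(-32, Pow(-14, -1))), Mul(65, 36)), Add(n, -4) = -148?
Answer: Rational(-740155411, 27013) ≈ -27400.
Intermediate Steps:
n = -144 (n = Add(4, -148) = -144)
Function('r')(b) = Pow(Add(-144, b), -1)
u = Rational(55696, 119) (u = Add(Rational(-2, 5), Mul(Rational(1, 5), Add(Add(Mul(-2, Pow(17, -1)), Mul(-32, Pow(-14, -1))), Mul(65, 36)))) = Add(Rational(-2, 5), Mul(Rational(1, 5), Add(Add(Mul(-2, Rational(1, 17)), Mul(-32, Rational(-1, 14))), 2340))) = Add(Rational(-2, 5), Mul(Rational(1, 5), Add(Add(Rational(-2, 17), Rational(16, 7)), 2340))) = Add(Rational(-2, 5), Mul(Rational(1, 5), Add(Rational(258, 119), 2340))) = Add(Rational(-2, 5), Mul(Rational(1, 5), Rational(278718, 119))) = Add(Rational(-2, 5), Rational(278718, 595)) = Rational(55696, 119) ≈ 468.03)
Add(Add(-27868, Function('r')(-83)), u) = Add(Add(-27868, Pow(Add(-144, -83), -1)), Rational(55696, 119)) = Add(Add(-27868, Pow(-227, -1)), Rational(55696, 119)) = Add(Add(-27868, Rational(-1, 227)), Rational(55696, 119)) = Add(Rational(-6326037, 227), Rational(55696, 119)) = Rational(-740155411, 27013)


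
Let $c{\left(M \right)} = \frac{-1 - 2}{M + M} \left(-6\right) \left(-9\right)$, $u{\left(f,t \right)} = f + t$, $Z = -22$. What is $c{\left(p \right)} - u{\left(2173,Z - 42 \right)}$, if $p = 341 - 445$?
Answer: $- \frac{219255}{104} \approx -2108.2$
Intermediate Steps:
$p = -104$
$c{\left(M \right)} = - \frac{81}{M}$ ($c{\left(M \right)} = - \frac{3}{2 M} \left(-6\right) \left(-9\right) = \frac{9}{M} \left(-9\right) = - \frac{81}{M}$)
$c{\left(p \right)} - u{\left(2173,Z - 42 \right)} = - \frac{81}{-104} - \left(2173 - 64\right) = \left(-81\right) \left(- \frac{1}{104}\right) - \left(2173 - 64\right) = \frac{81}{104} - \left(2173 - 64\right) = \frac{81}{104} - 2109 = - \frac{219255}{104}$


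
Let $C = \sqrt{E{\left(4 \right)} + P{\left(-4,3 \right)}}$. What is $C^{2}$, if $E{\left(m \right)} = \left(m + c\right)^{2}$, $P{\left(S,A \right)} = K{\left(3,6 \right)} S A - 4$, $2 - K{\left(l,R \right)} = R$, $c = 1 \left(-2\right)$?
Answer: $48$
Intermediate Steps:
$c = -2$
$K{\left(l,R \right)} = 2 - R$
$P{\left(S,A \right)} = -4 - 4 A S$ ($P{\left(S,A \right)} = \left(2 - 6\right) S A - 4 = - 4 S A - 4 = - 4 A S - 4 = -4 - 4 A S$)
$E{\left(m \right)} = \left(-2 + m\right)^{2}$ ($E{\left(m \right)} = \left(m - 2\right)^{2} = \left(-2 + m\right)^{2}$)
$C = 4 \sqrt{3}$ ($C = \sqrt{\left(-2 + 4\right)^{2} - \left(4 + 12 \left(-4\right)\right)} = \sqrt{2^{2} + \left(-4 + 48\right)} = \sqrt{4 + 44} = \sqrt{48} = 4 \sqrt{3} \approx 6.9282$)
$C^{2} = \left(4 \sqrt{3}\right)^{2} = 48$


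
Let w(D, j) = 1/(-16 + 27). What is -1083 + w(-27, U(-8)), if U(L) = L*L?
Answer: -11912/11 ≈ -1082.9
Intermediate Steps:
U(L) = L²
w(D, j) = 1/11
-1083 + w(-27, U(-8)) = -1083 + 1/11 = -11912/11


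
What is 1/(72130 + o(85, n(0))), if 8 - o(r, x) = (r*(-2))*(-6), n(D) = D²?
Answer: 1/71118 ≈ 1.4061e-5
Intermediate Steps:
o(r, x) = 8 - 12*r (o(r, x) = 8 - r*(-2)*(-6) = 8 - (-2*r)*(-6) = 8 - 12*r)
1/(72130 + o(85, n(0))) = 1/(72130 + (8 - 12*85)) = 1/(72130 + (8 - 1020)) = 1/(72130 - 1012) = 1/71118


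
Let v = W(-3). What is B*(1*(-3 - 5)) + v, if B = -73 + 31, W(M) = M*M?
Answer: 345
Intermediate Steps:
W(M) = M**2
B = -42
v = 9 (v = (-3)**2 = 9)
B*(1*(-3 - 5)) + v = -42*(-3 - 5) + 9 = -42*(-8) + 9 = 336 + 9 = 345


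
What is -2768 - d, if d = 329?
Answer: -3097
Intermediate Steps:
-2768 - d = -2768 - 1*329 = -2768 - 329 = -3097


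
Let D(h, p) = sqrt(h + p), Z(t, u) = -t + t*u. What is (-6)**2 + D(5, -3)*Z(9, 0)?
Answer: 36 - 9*sqrt(2) ≈ 23.272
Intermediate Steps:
(-6)**2 + D(5, -3)*Z(9, 0) = (-6)**2 + sqrt(5 - 3)*(9*(-1 + 0)) = 36 + sqrt(2)*(9*(-1)) = 36 + sqrt(2)*(-9) = 36 - 9*sqrt(2)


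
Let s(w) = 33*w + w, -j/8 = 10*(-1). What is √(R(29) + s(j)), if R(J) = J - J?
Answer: 4*√170 ≈ 52.154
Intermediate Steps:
R(J) = 0
j = 80 (j = -80*(-1) = -8*(-10) = 80)
s(w) = 34*w
√(R(29) + s(j)) = √(0 + 34*80) = √(0 + 2720) = √2720 = 4*√170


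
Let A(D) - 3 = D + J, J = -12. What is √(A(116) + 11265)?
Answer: 2*√2843 ≈ 106.64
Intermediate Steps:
A(D) = -9 + D (A(D) = 3 + (D - 12) = 3 + (-12 + D) = -9 + D)
√(A(116) + 11265) = √((-9 + 116) + 11265) = √(107 + 11265) = √11372 = 2*√2843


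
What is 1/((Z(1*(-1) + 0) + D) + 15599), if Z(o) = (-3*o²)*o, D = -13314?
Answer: 1/2288 ≈ 0.00043706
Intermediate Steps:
Z(o) = -3*o³
1/((Z(1*(-1) + 0) + D) + 15599) = 1/((-3*(1*(-1) + 0)³ - 13314) + 15599) = 1/((-3*(-1 + 0)³ - 13314) + 15599) = 1/((-3*(-1)³ - 13314) + 15599) = 1/((-3*(-1) - 13314) + 15599) = 1/((3 - 13314) + 15599) = 1/(-13311 + 15599) = 1/2288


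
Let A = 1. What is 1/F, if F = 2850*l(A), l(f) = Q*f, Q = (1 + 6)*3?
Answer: 1/59850 ≈ 1.6708e-5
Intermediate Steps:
Q = 21 (Q = 7*3 = 21)
l(f) = 21*f
F = 59850 (F = 2850*(21*1) = 2850*21 = 59850)
1/F = 1/59850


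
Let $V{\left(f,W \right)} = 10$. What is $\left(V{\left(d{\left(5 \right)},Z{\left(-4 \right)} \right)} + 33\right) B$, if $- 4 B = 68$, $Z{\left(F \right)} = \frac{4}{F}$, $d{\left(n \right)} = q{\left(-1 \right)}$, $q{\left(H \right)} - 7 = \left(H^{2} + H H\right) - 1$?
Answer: $-731$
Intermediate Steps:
$q{\left(H \right)} = 6 + 2 H^{2}$ ($q{\left(H \right)} = 7 - \left(1 - H^{2} - H H\right) = 7 + \left(\left(H^{2} + H^{2}\right) - 1\right) = 7 + \left(2 H^{2} - 1\right) = 7 + \left(-1 + 2 H^{2}\right) = 6 + 2 H^{2}$)
$d{\left(n \right)} = 8$ ($d{\left(n \right)} = 6 + 2 \left(-1\right)^{2} = 6 + 2 \cdot 1 = 6 + 2 = 8$)
$B = -17$ ($B = \left(- \frac{1}{4}\right) 68 = -17$)
$\left(V{\left(d{\left(5 \right)},Z{\left(-4 \right)} \right)} + 33\right) B = \left(10 + 33\right) \left(-17\right) = 43 \left(-17\right) = -731$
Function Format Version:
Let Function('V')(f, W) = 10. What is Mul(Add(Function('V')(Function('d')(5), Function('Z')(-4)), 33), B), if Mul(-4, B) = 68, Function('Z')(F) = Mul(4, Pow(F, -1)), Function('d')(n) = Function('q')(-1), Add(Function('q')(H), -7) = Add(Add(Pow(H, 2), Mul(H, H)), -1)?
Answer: -731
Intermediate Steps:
Function('q')(H) = Add(6, Mul(2, Pow(H, 2))) (Function('q')(H) = Add(7, Add(Add(Pow(H, 2), Mul(H, H)), -1)) = Add(7, Add(Add(Pow(H, 2), Pow(H, 2)), -1)) = Add(7, Add(Mul(2, Pow(H, 2)), -1)) = Add(7, Add(-1, Mul(2, Pow(H, 2)))) = Add(6, Mul(2, Pow(H, 2))))
Function('d')(n) = 8 (Function('d')(n) = Add(6, Mul(2, Pow(-1, 2))) = Add(6, Mul(2, 1)) = Add(6, 2) = 8)
B = -17 (B = Mul(Rational(-1, 4), 68) = -17)
Mul(Add(Function('V')(Function('d')(5), Function('Z')(-4)), 33), B) = Mul(Add(10, 33), -17) = Mul(43, -17) = -731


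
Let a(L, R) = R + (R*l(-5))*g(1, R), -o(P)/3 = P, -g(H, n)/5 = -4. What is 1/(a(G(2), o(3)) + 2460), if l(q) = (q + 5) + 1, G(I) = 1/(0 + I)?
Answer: 1/2271 ≈ 0.00044033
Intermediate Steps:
g(H, n) = 20 (g(H, n) = -5*(-4) = 20)
G(I) = 1/I
o(P) = -3*P
l(q) = 6 + q (l(q) = (5 + q) + 1 = 6 + q)
a(L, R) = 21*R (a(L, R) = R + (R*(6 - 5))*20 = R + (R*1)*20 = R + R*20 = R + 20*R = 21*R)
1/(a(G(2), o(3)) + 2460) = 1/(21*(-3*3) + 2460) = 1/(21*(-9) + 2460) = 1/(-189 + 2460) = 1/2271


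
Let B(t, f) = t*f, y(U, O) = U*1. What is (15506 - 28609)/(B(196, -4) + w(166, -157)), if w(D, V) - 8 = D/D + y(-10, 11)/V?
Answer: 2057171/121665 ≈ 16.908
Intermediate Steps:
y(U, O) = U
w(D, V) = 9 - 10/V (w(D, V) = 8 + (D/D - 10/V) = 8 + (1 - 10/V) = 9 - 10/V)
B(t, f) = f*t
(15506 - 28609)/(B(196, -4) + w(166, -157)) = (15506 - 28609)/(-4*196 + (9 - 10/(-157))) = -13103/(-784 + (9 - 10*(-1/157))) = -13103/(-784 + (9 + 10/157)) = -13103/(-784 + 1423/157) = -13103/(-121665/157) = -13103*(-157/121665) = 2057171/121665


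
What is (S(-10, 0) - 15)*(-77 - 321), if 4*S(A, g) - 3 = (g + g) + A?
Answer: 13333/2 ≈ 6666.5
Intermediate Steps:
S(A, g) = ¾ + g/2 + A/4 (S(A, g) = ¾ + ((g + g) + A)/4 = ¾ + (2*g + A)/4 = ¾ + (A + 2*g)/4 = ¾ + (g/2 + A/4) = ¾ + g/2 + A/4)
(S(-10, 0) - 15)*(-77 - 321) = ((¾ + (½)*0 + (¼)*(-10)) - 15)*(-77 - 321) = ((¾ + 0 - 5/2) - 15)*(-398) = (-7/4 - 15)*(-398) = -67/4*(-398) = 13333/2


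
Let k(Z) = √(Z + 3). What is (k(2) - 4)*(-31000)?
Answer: 124000 - 31000*√5 ≈ 54682.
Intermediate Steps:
k(Z) = √(3 + Z)
(k(2) - 4)*(-31000) = (√(3 + 2) - 4)*(-31000) = (√5 - 4)*(-31000) = (-4 + √5)*(-31000) = 124000 - 31000*√5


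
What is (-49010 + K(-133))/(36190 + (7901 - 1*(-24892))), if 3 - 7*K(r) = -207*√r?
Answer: -343067/482881 + 207*I*√133/482881 ≈ -0.71046 + 0.0049437*I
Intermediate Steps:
K(r) = 3/7 + 207*√r/7 (K(r) = 3/7 - (-207)*√r/7 = 3/7 + 207*√r/7)
(-49010 + K(-133))/(36190 + (7901 - 1*(-24892))) = (-49010 + (3/7 + 207*√(-133)/7))/(36190 + (7901 - 1*(-24892))) = (-49010 + (3/7 + 207*(I*√133)/7))/(36190 + (7901 + 24892)) = (-49010 + (3/7 + 207*I*√133/7))/(36190 + 32793) = (-343067/7 + 207*I*√133/7)/68983 = (-343067/7 + 207*I*√133/7)*(1/68983) = -343067/482881 + 207*I*√133/482881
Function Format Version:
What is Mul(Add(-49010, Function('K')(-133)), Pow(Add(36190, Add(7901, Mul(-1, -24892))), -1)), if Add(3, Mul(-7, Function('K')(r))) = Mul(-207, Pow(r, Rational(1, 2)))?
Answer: Add(Rational(-343067, 482881), Mul(Rational(207, 482881), I, Pow(133, Rational(1, 2)))) ≈ Add(-0.71046, Mul(0.0049437, I))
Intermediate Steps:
Function('K')(r) = Add(Rational(3, 7), Mul(Rational(207, 7), Pow(r, Rational(1, 2)))) (Function('K')(r) = Add(Rational(3, 7), Mul(Rational(-1, 7), Mul(-207, Pow(r, Rational(1, 2))))) = Add(Rational(3, 7), Mul(Rational(207, 7), Pow(r, Rational(1, 2)))))
Mul(Add(-49010, Function('K')(-133)), Pow(Add(36190, Add(7901, Mul(-1, -24892))), -1)) = Mul(Add(-49010, Add(Rational(3, 7), Mul(Rational(207, 7), Pow(-133, Rational(1, 2))))), Pow(Add(36190, Add(7901, Mul(-1, -24892))), -1)) = Mul(Add(-49010, Add(Rational(3, 7), Mul(Rational(207, 7), Mul(I, Pow(133, Rational(1, 2)))))), Pow(Add(36190, Add(7901, 24892)), -1)) = Mul(Add(-49010, Add(Rational(3, 7), Mul(Rational(207, 7), I, Pow(133, Rational(1, 2))))), Pow(Add(36190, 32793), -1)) = Mul(Add(Rational(-343067, 7), Mul(Rational(207, 7), I, Pow(133, Rational(1, 2)))), Pow(68983, -1)) = Mul(Add(Rational(-343067, 7), Mul(Rational(207, 7), I, Pow(133, Rational(1, 2)))), Rational(1, 68983)) = Add(Rational(-343067, 482881), Mul(Rational(207, 482881), I, Pow(133, Rational(1, 2))))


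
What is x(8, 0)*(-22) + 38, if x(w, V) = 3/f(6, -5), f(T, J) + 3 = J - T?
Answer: 299/7 ≈ 42.714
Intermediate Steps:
f(T, J) = -3 + J - T (f(T, J) = -3 + (J - T) = -3 + J - T)
x(w, V) = -3/14 (x(w, V) = 3/(-3 - 5 - 1*6) = 3/(-3 - 5 - 6) = 3/(-14) = 3*(-1/14) = -3/14)
x(8, 0)*(-22) + 38 = -3/14*(-22) + 38 = 33/7 + 38 = 299/7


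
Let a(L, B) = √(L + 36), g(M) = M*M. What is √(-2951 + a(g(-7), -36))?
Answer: √(-2951 + √85) ≈ 54.238*I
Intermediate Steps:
g(M) = M²
a(L, B) = √(36 + L)
√(-2951 + a(g(-7), -36)) = √(-2951 + √(36 + (-7)²)) = √(-2951 + √(36 + 49)) = √(-2951 + √85)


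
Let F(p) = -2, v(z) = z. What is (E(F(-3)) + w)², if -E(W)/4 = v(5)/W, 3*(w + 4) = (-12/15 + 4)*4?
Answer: 23716/225 ≈ 105.40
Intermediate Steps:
w = 4/15 (w = -4 + ((-12/15 + 4)*4)/3 = -4 + ((-12*1/15 + 4)*4)/3 = -4 + ((-⅘ + 4)*4)/3 = -4 + ((16/5)*4)/3 = -4 + (⅓)*(64/5) = -4 + 64/15 = 4/15 ≈ 0.26667)
E(W) = -20/W
(E(F(-3)) + w)² = (-20/(-2) + 4/15)² = (-20*(-½) + 4/15)² = (10 + 4/15)² = (154/15)² = 23716/225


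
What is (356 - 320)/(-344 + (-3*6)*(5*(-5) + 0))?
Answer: 18/53 ≈ 0.33962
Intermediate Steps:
(356 - 320)/(-344 + (-3*6)*(5*(-5) + 0)) = 36/(-344 - 18*(-25 + 0)) = 36/(-344 - 18*(-25)) = 36/(-344 + 450) = 36/106 = 36*(1/106) = 18/53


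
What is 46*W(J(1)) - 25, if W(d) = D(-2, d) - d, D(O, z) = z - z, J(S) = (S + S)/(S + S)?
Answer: -71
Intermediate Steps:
J(S) = 1 (J(S) = (2*S)/((2*S)) = (2*S)*(1/(2*S)) = 1)
D(O, z) = 0
W(d) = -d (W(d) = 0 - d = -d)
46*W(J(1)) - 25 = 46*(-1*1) - 25 = 46*(-1) - 25 = -46 - 25 = -71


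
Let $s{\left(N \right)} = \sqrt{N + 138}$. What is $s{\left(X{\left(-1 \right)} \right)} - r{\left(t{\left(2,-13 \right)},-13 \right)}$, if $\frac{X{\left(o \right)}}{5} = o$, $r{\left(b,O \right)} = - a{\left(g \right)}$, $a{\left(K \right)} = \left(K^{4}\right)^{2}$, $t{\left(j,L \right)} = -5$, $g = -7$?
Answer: $5764801 + \sqrt{133} \approx 5.7648 \cdot 10^{6}$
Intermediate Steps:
$a{\left(K \right)} = K^{8}$
$r{\left(b,O \right)} = -5764801$ ($r{\left(b,O \right)} = - \left(-7\right)^{8} = \left(-1\right) 5764801 = -5764801$)
$X{\left(o \right)} = 5 o$
$s{\left(N \right)} = \sqrt{138 + N}$
$s{\left(X{\left(-1 \right)} \right)} - r{\left(t{\left(2,-13 \right)},-13 \right)} = \sqrt{138 + 5 \left(-1\right)} - -5764801 = \sqrt{138 - 5} + 5764801 = \sqrt{133} + 5764801 = 5764801 + \sqrt{133}$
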